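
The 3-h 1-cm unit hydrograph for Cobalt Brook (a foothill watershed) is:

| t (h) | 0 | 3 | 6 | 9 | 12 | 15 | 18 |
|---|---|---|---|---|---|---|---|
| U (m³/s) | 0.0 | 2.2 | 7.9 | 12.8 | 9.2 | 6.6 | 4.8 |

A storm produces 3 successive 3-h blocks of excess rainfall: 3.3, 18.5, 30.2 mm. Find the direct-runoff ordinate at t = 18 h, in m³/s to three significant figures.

Q ≈ 41.6 m³/s

By discrete convolution, Q_j = Σ (P_i / 10 mm) · U_{j−i}.
At t = 18 h (j=6): Q = (3.3/10)·4.8 + (18.5/10)·6.6 + (30.2/10)·9.2 = 41.6 m³/s.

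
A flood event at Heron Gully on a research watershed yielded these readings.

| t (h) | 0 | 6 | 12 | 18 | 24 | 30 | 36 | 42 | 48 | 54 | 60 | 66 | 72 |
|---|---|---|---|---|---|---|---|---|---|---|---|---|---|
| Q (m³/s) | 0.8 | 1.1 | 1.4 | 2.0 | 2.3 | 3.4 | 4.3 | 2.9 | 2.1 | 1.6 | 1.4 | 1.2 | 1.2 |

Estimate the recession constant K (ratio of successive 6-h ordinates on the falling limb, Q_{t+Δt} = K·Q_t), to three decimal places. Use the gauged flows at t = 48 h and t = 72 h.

K ≈ 0.869

Using the recession-limb readings at t = 48 h and t = 72 h: Q falls from 2.1 to 1.2 m³/s over 4 intervals.
K = (Q₂/Q₁)^(1/4) = (1.2/2.1)^(1/4) = 0.869.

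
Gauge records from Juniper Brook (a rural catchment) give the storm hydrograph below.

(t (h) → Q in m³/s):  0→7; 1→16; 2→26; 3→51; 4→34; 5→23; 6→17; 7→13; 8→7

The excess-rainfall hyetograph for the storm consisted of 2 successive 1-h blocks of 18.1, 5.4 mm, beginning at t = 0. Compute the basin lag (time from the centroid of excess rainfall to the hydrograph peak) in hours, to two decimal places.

Centroid of excess rainfall: t_c = Σ P_i·t̄_i / ΣP_i = 0.7298 h (block centres at 0.5, 1.5 h).
Hydrograph peak occurs at t = 3 h, so basin lag t_L = 3 − 0.7298 = 2.27 h.

t_L ≈ 2.27 h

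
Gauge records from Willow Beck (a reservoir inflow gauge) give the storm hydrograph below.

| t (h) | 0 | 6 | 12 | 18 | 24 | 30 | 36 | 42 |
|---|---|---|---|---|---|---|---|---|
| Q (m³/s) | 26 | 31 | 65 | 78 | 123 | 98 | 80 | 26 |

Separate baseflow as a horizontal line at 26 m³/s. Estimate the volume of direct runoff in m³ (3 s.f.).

Direct-runoff ordinates (Q − Q_b): 0.0, 5.0, 39.0, 52.0, 97.0, 72.0, 54.0, 0.0 m³/s.
ΣQ_DR = 319.0 m³/s.
With Δt = 6 h = 21600 s, V = ΣQ_DR · Δt = 319.0 × 21600 = 6.89 × 10^6 m³.

V ≈ 6.89 × 10^6 m³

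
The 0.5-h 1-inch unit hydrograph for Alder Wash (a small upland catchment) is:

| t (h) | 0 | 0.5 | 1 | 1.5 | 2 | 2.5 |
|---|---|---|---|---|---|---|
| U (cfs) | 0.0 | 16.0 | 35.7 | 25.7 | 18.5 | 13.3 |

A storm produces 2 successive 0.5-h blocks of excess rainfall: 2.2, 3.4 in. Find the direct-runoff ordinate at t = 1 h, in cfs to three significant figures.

By discrete convolution, Q_j = Σ (P_i / 1 in) · U_{j−i}.
At t = 1 h (j=2): Q = (2.2/1)·35.7 + (3.4/1)·16.0 = 133 cfs.

Q ≈ 133 cfs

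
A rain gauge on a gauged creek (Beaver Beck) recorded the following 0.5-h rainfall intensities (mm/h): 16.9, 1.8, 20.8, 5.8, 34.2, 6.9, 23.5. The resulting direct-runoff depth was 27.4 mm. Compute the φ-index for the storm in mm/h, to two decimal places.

φ ≈ 10.15 mm/h

Only the 4 blocks with intensity above φ contribute runoff: 16.9, 20.8, 34.2, 23.5 mm/h.
Σ(I−φ)·Δt = d  ⇒  (16.9+20.8+34.2+23.5 − 4φ)·0.5 = 27.4
φ = (95.40 − 27.4/0.5) / 4 = 10.15 mm/h.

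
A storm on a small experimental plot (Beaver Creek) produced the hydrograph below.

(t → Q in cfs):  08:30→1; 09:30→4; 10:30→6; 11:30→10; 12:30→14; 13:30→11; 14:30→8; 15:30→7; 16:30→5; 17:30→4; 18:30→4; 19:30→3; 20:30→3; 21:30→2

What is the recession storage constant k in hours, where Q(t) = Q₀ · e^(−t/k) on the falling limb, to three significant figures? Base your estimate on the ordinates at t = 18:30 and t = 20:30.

k ≈ 6.95 h

On the falling limb, Q drops from 4 to 3 cfs between t = 18:30 and t = 20:30 (Δt = 2 h).
k = −Δt / ln(Q₂/Q₁) = −2 / ln(3/4) = 6.95 h.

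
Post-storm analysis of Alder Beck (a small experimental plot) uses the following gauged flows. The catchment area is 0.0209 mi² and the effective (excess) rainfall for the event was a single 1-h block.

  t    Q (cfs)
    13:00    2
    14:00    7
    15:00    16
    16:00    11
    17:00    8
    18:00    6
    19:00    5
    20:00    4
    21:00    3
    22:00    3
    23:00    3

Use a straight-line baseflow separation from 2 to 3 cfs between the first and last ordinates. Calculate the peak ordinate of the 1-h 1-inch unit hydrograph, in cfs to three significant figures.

U_p ≈ 4.60 cfs

Direct runoff: 0.00, 4.90, 13.80, 8.70, 5.60, 3.50, 2.40, 1.30, 0.20, 0.10, 0.00 cfs; ΣQ_DR = 40.50 cfs, peak = 13.80 cfs.
Runoff depth d = ΣQ_DR·Δt / A = 40.50 × 3600 / (0.0209 mi²) = 3.003 in.
The 1-inch UH is the DRH scaled by (1 in)/d, so U_p = 13.80 × 1/3.003 = 4.60 cfs.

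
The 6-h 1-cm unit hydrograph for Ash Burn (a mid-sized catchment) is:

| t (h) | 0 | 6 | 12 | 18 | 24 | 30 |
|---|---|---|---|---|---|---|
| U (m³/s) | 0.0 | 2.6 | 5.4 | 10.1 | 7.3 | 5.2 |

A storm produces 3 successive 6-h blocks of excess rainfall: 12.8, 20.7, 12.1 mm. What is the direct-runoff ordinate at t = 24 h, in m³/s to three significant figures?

Q ≈ 36.8 m³/s

By discrete convolution, Q_j = Σ (P_i / 10 mm) · U_{j−i}.
At t = 24 h (j=4): Q = (12.8/10)·7.3 + (20.7/10)·10.1 + (12.1/10)·5.4 = 36.8 m³/s.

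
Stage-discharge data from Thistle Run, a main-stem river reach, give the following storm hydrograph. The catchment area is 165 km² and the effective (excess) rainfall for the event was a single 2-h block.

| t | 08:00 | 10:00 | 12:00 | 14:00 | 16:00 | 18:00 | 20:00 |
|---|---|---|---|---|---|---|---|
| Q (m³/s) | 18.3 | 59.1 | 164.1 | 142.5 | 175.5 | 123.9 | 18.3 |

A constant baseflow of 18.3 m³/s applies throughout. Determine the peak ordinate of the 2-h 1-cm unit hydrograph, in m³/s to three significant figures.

U_p ≈ 62.8 m³/s

Direct runoff: 0.0, 40.8, 145.8, 124.2, 157.2, 105.6, 0.0 m³/s; ΣQ_DR = 573.6 m³/s, peak = 157.2 m³/s.
Runoff depth d = ΣQ_DR·Δt / A = 573.6 × 7200 / (165 km²) = 25.03 mm.
The 1-cm UH is the DRH scaled by (10 mm)/d, so U_p = 157.2 × 10/25.03 = 62.8 m³/s.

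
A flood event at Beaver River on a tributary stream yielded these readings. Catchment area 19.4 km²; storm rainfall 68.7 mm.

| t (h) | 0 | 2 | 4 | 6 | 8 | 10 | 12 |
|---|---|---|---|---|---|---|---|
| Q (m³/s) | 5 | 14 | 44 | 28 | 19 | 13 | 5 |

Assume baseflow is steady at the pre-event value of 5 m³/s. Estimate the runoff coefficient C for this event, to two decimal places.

C ≈ 0.50

ΣQ_DR = 93.00 m³/s; V = ΣQ_DR·Δt = 6.696 × 10^5 m³.
Runoff depth d = V / A = 34.52 mm.
C = d / P = 34.52 / 68.7 = 0.50.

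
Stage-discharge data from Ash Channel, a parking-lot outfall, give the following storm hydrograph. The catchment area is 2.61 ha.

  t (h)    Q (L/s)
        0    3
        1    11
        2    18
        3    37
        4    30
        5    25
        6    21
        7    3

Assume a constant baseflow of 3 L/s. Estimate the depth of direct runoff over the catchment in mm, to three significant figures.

Direct runoff: 0.0, 8.0, 15.0, 34.0, 27.0, 22.0, 18.0, 0.0 L/s; ΣQ_DR = 124.0 L/s.
V = ΣQ_DR · Δt = 124.0 × 3600 s = 4.464 × 10^5 L.
Over A = 2.61 ha, depth = V / A = 17.1 mm.

d ≈ 17.1 mm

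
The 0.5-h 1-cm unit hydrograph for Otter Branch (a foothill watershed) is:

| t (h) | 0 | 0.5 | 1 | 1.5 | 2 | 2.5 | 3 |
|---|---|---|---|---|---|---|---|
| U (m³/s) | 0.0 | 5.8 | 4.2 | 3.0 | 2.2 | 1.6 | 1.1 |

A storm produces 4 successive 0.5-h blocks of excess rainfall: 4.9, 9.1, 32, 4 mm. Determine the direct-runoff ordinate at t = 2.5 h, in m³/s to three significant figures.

Q ≈ 14.1 m³/s

By discrete convolution, Q_j = Σ (P_i / 10 mm) · U_{j−i}.
At t = 2.5 h (j=5): Q = (4.9/10)·1.6 + (9.1/10)·2.2 + (32/10)·3.0 + (4/10)·4.2 = 14.1 m³/s.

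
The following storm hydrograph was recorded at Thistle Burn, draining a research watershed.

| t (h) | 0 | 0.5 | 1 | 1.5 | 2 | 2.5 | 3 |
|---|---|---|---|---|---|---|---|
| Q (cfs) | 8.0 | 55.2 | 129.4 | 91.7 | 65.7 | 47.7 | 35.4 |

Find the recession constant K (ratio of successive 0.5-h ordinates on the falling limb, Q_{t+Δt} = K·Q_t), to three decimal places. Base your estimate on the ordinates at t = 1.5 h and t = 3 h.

Using the recession-limb readings at t = 1.5 h and t = 3 h: Q falls from 91.7 to 35.4 cfs over 3 intervals.
K = (Q₂/Q₁)^(1/3) = (35.4/91.7)^(1/3) = 0.728.

K ≈ 0.728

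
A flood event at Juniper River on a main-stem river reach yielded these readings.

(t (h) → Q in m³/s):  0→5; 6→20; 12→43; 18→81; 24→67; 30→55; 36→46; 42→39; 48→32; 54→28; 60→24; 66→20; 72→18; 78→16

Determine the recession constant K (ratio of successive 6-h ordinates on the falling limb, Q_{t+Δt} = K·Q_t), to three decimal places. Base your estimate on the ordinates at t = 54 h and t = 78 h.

Using the recession-limb readings at t = 54 h and t = 78 h: Q falls from 28 to 16 m³/s over 4 intervals.
K = (Q₂/Q₁)^(1/4) = (16/28)^(1/4) = 0.869.

K ≈ 0.869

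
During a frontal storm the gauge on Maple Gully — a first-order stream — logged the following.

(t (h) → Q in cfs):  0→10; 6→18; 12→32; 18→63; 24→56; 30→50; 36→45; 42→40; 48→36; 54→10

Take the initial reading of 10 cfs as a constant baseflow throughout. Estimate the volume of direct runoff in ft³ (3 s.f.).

Direct-runoff ordinates (Q − Q_b): 0.0, 8.0, 22.0, 53.0, 46.0, 40.0, 35.0, 30.0, 26.0, 0.0 cfs.
ΣQ_DR = 260.0 cfs.
With Δt = 6 h = 21600 s, V = ΣQ_DR · Δt = 260.0 × 21600 = 5.62 × 10^6 ft³.

V ≈ 5.62 × 10^6 ft³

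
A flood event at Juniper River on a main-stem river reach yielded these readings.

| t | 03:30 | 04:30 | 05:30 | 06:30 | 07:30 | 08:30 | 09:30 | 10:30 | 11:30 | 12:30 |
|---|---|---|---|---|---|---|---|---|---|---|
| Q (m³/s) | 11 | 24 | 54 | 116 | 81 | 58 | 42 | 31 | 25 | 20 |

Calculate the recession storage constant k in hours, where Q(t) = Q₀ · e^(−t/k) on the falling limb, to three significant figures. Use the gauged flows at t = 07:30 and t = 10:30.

k ≈ 3.12 h

On the falling limb, Q drops from 81 to 31 m³/s between t = 07:30 and t = 10:30 (Δt = 3 h).
k = −Δt / ln(Q₂/Q₁) = −3 / ln(31/81) = 3.12 h.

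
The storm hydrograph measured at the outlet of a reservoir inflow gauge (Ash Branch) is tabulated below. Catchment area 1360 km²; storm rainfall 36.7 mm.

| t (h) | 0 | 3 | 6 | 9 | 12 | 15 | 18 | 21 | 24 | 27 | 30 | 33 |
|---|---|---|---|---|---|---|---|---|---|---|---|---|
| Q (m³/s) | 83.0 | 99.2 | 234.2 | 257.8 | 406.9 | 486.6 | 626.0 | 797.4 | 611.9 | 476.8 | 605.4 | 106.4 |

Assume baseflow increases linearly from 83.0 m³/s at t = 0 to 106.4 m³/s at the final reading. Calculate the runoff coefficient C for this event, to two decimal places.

ΣQ_DR = 3655 m³/s; V = ΣQ_DR·Δt = 3.948 × 10^7 m³.
Runoff depth d = V / A = 29.03 mm.
C = d / P = 29.03 / 36.7 = 0.79.

C ≈ 0.79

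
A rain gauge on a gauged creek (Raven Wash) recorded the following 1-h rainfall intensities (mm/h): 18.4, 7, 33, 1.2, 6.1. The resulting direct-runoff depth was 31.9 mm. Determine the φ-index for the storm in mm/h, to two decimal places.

φ ≈ 9.75 mm/h

Only the 2 blocks with intensity above φ contribute runoff: 18.4, 33 mm/h.
Σ(I−φ)·Δt = d  ⇒  (18.4+33 − 2φ)·1 = 31.9
φ = (51.40 − 31.9/1) / 2 = 9.75 mm/h.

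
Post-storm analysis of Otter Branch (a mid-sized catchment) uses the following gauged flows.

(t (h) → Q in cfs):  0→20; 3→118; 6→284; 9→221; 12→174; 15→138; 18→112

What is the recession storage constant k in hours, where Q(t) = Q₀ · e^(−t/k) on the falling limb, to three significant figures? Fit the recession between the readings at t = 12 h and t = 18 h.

On the falling limb, Q drops from 174 to 112 cfs between t = 12 h and t = 18 h (Δt = 6 h).
k = −Δt / ln(Q₂/Q₁) = −6 / ln(112/174) = 13.6 h.

k ≈ 13.6 h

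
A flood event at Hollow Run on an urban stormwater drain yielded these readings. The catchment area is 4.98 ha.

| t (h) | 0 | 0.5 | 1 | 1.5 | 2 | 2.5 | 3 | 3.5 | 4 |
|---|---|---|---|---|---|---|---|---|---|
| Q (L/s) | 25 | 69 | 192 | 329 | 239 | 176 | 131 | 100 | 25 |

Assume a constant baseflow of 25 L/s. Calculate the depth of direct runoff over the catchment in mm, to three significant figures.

Direct runoff: 0.0, 44.0, 167.0, 304.0, 214.0, 151.0, 106.0, 75.0, 0.0 L/s; ΣQ_DR = 1061 L/s.
V = ΣQ_DR · Δt = 1061 × 1800 s = 1.910 × 10^6 L.
Over A = 4.98 ha, depth = V / A = 38.3 mm.

d ≈ 38.3 mm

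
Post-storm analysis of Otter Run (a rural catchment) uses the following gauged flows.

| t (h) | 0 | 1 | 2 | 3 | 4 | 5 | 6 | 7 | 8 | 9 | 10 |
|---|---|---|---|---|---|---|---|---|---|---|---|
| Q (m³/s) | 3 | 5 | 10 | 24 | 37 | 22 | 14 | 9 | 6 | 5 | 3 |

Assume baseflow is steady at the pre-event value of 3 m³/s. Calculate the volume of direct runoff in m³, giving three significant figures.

V ≈ 3.78 × 10^5 m³

Direct-runoff ordinates (Q − Q_b): 0.0, 2.0, 7.0, 21.0, 34.0, 19.0, 11.0, 6.0, 3.0, 2.0, 0.0 m³/s.
ΣQ_DR = 105.0 m³/s.
With Δt = 1 h = 3600 s, V = ΣQ_DR · Δt = 105.0 × 3600 = 3.78 × 10^5 m³.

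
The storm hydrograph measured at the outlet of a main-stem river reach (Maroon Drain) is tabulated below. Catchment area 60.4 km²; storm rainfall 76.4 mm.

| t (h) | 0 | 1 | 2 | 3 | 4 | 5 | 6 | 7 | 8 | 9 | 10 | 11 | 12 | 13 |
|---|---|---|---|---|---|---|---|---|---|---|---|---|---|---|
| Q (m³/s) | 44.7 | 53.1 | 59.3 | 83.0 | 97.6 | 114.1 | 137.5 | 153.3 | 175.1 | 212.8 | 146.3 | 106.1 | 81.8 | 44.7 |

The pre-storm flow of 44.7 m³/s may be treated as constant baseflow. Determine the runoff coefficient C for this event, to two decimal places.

ΣQ_DR = 883.6 m³/s; V = ΣQ_DR·Δt = 3.181 × 10^6 m³.
Runoff depth d = V / A = 52.66 mm.
C = d / P = 52.66 / 76.4 = 0.69.

C ≈ 0.69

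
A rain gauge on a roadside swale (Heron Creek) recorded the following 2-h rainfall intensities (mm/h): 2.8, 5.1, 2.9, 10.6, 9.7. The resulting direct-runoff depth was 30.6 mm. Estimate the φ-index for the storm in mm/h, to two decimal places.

φ ≈ 3.37 mm/h

Only the 3 blocks with intensity above φ contribute runoff: 5.1, 10.6, 9.7 mm/h.
Σ(I−φ)·Δt = d  ⇒  (5.1+10.6+9.7 − 3φ)·2 = 30.6
φ = (25.40 − 30.6/2) / 3 = 3.37 mm/h.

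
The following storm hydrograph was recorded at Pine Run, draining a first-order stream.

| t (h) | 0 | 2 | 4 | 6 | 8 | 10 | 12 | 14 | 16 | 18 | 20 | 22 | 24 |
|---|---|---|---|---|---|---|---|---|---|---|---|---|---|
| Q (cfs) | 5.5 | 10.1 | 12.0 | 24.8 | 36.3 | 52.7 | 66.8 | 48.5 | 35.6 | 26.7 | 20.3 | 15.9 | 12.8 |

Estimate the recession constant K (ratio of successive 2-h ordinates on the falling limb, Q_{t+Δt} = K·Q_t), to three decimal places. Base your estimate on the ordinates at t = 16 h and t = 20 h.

K ≈ 0.755

Using the recession-limb readings at t = 16 h and t = 20 h: Q falls from 35.6 to 20.3 cfs over 2 intervals.
K = (Q₂/Q₁)^(1/2) = (20.3/35.6)^(1/2) = 0.755.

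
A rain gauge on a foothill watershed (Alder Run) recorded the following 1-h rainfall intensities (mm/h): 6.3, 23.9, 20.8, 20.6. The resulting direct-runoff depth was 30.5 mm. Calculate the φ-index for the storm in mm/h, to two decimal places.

Only the 3 blocks with intensity above φ contribute runoff: 23.9, 20.8, 20.6 mm/h.
Σ(I−φ)·Δt = d  ⇒  (23.9+20.8+20.6 − 3φ)·1 = 30.5
φ = (65.30 − 30.5/1) / 3 = 11.60 mm/h.

φ ≈ 11.60 mm/h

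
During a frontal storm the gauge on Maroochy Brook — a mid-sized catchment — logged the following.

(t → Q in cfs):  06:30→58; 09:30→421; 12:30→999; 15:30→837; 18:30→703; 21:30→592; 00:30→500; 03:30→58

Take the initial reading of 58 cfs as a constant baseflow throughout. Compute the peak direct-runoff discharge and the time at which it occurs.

Q_p = 941.0 cfs at t = 12:30

Subtracting baseflow gives direct-runoff ordinates: 0.0, 363.0, 941.0, 779.0, 645.0, 534.0, 442.0, 0.0 cfs.
The maximum is 941.0 cfs, occurring at the reading for t = 12:30.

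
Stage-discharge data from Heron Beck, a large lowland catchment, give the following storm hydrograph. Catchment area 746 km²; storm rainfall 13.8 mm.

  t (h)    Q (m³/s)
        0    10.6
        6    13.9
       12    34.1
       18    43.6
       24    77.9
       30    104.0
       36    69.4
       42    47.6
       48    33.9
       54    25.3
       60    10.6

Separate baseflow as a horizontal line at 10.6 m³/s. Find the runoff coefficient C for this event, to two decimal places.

ΣQ_DR = 354.3 m³/s; V = ΣQ_DR·Δt = 7.653 × 10^6 m³.
Runoff depth d = V / A = 10.26 mm.
C = d / P = 10.26 / 13.8 = 0.74.

C ≈ 0.74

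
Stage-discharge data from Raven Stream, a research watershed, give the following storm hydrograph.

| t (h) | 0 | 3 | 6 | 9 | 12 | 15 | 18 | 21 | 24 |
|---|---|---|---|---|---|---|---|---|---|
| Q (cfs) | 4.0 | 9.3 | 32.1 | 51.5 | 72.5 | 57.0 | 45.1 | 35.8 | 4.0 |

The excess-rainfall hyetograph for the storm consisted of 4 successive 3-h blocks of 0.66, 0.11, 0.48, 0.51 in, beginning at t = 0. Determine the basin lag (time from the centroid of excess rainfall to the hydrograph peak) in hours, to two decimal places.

Centroid of excess rainfall: t_c = Σ P_i·t̄_i / ΣP_i = 5.9318 h (block centres at 1.5, 4.5, 7.5, 10.5 h).
Hydrograph peak occurs at t = 12 h, so basin lag t_L = 12 − 5.9318 = 6.07 h.

t_L ≈ 6.07 h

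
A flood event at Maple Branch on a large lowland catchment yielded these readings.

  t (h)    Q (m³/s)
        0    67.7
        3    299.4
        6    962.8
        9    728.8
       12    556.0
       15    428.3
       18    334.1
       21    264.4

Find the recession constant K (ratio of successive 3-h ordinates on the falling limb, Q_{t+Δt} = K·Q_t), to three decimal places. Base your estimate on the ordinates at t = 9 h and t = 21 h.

Using the recession-limb readings at t = 9 h and t = 21 h: Q falls from 728.8 to 264.4 m³/s over 4 intervals.
K = (Q₂/Q₁)^(1/4) = (264.4/728.8)^(1/4) = 0.776.

K ≈ 0.776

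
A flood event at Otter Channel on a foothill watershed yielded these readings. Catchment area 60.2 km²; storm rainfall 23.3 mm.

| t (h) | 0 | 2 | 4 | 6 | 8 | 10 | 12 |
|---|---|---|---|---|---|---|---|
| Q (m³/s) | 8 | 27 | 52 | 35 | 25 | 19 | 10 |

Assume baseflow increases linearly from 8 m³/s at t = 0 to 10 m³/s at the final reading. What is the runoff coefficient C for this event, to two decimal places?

C ≈ 0.58

ΣQ_DR = 113.0 m³/s; V = ΣQ_DR·Δt = 8.136 × 10^5 m³.
Runoff depth d = V / A = 13.51 mm.
C = d / P = 13.51 / 23.3 = 0.58.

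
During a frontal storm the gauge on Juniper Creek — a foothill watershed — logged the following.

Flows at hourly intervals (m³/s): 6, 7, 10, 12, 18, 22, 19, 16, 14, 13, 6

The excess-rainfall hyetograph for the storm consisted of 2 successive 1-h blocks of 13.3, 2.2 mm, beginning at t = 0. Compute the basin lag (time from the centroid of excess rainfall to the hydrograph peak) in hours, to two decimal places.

t_L ≈ 4.36 h

Centroid of excess rainfall: t_c = Σ P_i·t̄_i / ΣP_i = 0.6419 h (block centres at 0.5, 1.5 h).
Hydrograph peak occurs at t = 5 h, so basin lag t_L = 5 − 0.6419 = 4.36 h.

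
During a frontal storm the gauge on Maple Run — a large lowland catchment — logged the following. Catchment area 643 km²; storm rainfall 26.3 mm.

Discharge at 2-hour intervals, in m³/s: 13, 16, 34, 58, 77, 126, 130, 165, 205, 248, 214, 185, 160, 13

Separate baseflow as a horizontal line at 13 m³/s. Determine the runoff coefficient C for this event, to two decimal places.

ΣQ_DR = 1462 m³/s; V = ΣQ_DR·Δt = 1.053 × 10^7 m³.
Runoff depth d = V / A = 16.37 mm.
C = d / P = 16.37 / 26.3 = 0.62.

C ≈ 0.62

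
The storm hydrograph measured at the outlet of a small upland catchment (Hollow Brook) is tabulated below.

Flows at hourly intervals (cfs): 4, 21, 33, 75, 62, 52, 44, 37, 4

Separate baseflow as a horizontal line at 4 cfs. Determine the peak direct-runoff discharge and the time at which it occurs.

Q_p = 71.0 cfs at t = 3 h

Subtracting baseflow gives direct-runoff ordinates: 0.0, 17.0, 29.0, 71.0, 58.0, 48.0, 40.0, 33.0, 0.0 cfs.
The maximum is 71.0 cfs, occurring at the reading for t = 3 h.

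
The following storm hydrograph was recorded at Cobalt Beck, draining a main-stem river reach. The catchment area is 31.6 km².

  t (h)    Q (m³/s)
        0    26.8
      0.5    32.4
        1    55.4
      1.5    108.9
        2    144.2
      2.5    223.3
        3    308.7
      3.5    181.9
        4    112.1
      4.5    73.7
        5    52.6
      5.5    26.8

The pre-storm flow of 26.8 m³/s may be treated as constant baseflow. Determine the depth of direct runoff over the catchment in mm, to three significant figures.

Direct runoff: 0.0, 5.6, 28.6, 82.1, 117.4, 196.5, 281.9, 155.1, 85.3, 46.9, 25.8, 0.0 m³/s; ΣQ_DR = 1025 m³/s.
V = ΣQ_DR · Δt = 1025 × 1800 s = 1.845 × 10^6 m³.
Over A = 31.6 km², depth = V / A = 58.4 mm.

d ≈ 58.4 mm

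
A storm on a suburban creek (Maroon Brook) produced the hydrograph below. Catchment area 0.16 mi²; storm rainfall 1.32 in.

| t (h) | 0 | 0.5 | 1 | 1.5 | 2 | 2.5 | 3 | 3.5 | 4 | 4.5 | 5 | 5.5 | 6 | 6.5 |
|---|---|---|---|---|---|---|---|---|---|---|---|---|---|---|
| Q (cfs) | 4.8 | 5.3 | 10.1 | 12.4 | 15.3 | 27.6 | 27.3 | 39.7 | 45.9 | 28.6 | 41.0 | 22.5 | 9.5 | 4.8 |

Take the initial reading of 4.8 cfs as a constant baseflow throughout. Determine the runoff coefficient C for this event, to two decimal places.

ΣQ_DR = 227.6 cfs; V = ΣQ_DR·Δt = 4.097 × 10^5 ft³.
Runoff depth d = V / A = 1.102 in.
C = d / P = 1.102 / 1.32 = 0.83.

C ≈ 0.83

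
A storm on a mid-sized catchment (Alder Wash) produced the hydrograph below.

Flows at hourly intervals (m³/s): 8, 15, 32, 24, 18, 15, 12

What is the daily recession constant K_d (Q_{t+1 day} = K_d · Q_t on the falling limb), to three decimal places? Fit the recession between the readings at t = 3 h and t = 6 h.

Between t = 3 h and t = 6 h the flow falls from 24 to 12 m³/s over 3×1 h = 3 h.
Per-interval ratio K = (12/24)^(1/3) = 0.7937; K_d = K^(24/1) = 0.004.

K_d ≈ 0.004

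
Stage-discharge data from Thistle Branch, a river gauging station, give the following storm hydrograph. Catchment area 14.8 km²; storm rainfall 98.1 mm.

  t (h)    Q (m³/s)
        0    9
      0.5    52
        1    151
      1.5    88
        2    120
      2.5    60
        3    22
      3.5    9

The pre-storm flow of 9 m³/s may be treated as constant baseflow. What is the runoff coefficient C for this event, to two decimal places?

C ≈ 0.54

ΣQ_DR = 439.0 m³/s; V = ΣQ_DR·Δt = 7.902 × 10^5 m³.
Runoff depth d = V / A = 53.39 mm.
C = d / P = 53.39 / 98.1 = 0.54.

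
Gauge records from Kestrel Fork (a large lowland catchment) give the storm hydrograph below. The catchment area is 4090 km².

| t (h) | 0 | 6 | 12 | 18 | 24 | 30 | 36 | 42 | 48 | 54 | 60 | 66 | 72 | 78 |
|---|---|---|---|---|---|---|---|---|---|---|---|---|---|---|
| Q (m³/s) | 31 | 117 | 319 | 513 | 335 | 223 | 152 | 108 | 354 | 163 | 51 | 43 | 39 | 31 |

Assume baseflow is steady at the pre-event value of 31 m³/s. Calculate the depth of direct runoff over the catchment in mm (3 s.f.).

d ≈ 10.8 mm

Direct runoff: 0.0, 86.0, 288.0, 482.0, 304.0, 192.0, 121.0, 77.0, 323.0, 132.0, 20.0, 12.0, 8.0, 0.0 m³/s; ΣQ_DR = 2045 m³/s.
V = ΣQ_DR · Δt = 2045 × 21600 s = 4.417 × 10^7 m³.
Over A = 4090 km², depth = V / A = 10.8 mm.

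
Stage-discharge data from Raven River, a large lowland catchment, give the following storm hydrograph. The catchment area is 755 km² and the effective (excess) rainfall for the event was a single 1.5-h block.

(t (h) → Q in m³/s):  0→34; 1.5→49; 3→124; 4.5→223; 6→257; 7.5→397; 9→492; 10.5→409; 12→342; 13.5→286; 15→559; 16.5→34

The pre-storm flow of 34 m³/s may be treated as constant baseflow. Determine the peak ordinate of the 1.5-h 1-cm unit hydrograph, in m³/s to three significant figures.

Direct runoff: 0.0, 15.0, 90.0, 189.0, 223.0, 363.0, 458.0, 375.0, 308.0, 252.0, 525.0, 0.0 m³/s; ΣQ_DR = 2798 m³/s, peak = 525.0 m³/s.
Runoff depth d = ΣQ_DR·Δt / A = 2798 × 5400 / (755 km²) = 20.01 mm.
The 1-cm UH is the DRH scaled by (10 mm)/d, so U_p = 525.0 × 10/20.01 = 262 m³/s.

U_p ≈ 262 m³/s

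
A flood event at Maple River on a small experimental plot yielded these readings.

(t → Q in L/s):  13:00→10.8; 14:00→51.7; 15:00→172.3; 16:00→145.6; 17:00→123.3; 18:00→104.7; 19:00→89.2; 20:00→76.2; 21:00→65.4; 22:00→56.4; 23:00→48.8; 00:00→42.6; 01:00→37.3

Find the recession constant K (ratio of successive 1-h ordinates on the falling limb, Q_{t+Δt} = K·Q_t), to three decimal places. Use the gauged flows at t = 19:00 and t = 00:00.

Using the recession-limb readings at t = 19:00 and t = 00:00: Q falls from 89.2 to 42.6 L/s over 5 intervals.
K = (Q₂/Q₁)^(1/5) = (42.6/89.2)^(1/5) = 0.863.

K ≈ 0.863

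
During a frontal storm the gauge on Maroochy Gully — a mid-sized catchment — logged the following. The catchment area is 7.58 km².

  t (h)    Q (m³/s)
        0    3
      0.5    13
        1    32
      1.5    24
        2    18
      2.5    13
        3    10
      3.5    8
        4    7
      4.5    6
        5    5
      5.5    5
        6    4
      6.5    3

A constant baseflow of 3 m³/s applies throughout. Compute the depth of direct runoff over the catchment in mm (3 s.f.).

Direct runoff: 0.0, 10.0, 29.0, 21.0, 15.0, 10.0, 7.0, 5.0, 4.0, 3.0, 2.0, 2.0, 1.0, 0.0 m³/s; ΣQ_DR = 109.0 m³/s.
V = ΣQ_DR · Δt = 109.0 × 1800 s = 1.962 × 10^5 m³.
Over A = 7.58 km², depth = V / A = 25.9 mm.

d ≈ 25.9 mm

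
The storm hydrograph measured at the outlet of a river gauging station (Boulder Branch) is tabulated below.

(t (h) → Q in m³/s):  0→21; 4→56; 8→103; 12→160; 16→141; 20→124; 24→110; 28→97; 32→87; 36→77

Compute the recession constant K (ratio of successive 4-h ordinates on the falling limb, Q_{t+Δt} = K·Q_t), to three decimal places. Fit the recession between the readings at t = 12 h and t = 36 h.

Using the recession-limb readings at t = 12 h and t = 36 h: Q falls from 160 to 77 m³/s over 6 intervals.
K = (Q₂/Q₁)^(1/6) = (77/160)^(1/6) = 0.885.

K ≈ 0.885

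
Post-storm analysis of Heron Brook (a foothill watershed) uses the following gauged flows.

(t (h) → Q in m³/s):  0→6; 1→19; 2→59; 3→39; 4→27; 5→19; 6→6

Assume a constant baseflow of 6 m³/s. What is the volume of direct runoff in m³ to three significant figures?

V ≈ 4.79 × 10^5 m³

Direct-runoff ordinates (Q − Q_b): 0.0, 13.0, 53.0, 33.0, 21.0, 13.0, 0.0 m³/s.
ΣQ_DR = 133.0 m³/s.
With Δt = 1 h = 3600 s, V = ΣQ_DR · Δt = 133.0 × 3600 = 4.79 × 10^5 m³.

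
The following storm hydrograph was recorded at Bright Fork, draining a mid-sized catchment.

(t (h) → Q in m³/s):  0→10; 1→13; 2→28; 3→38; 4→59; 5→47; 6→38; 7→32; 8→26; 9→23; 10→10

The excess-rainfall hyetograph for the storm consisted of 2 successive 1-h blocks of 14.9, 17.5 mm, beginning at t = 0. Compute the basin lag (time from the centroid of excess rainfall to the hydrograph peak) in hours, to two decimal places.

t_L ≈ 2.96 h

Centroid of excess rainfall: t_c = Σ P_i·t̄_i / ΣP_i = 1.0401 h (block centres at 0.5, 1.5 h).
Hydrograph peak occurs at t = 4 h, so basin lag t_L = 4 − 1.0401 = 2.96 h.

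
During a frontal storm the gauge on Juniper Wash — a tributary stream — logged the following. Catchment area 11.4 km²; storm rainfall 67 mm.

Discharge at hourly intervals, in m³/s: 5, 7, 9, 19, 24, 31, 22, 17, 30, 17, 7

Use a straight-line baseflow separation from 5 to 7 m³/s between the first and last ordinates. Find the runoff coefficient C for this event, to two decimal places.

ΣQ_DR = 122.0 m³/s; V = ΣQ_DR·Δt = 4.392 × 10^5 m³.
Runoff depth d = V / A = 38.53 mm.
C = d / P = 38.53 / 67 = 0.58.

C ≈ 0.58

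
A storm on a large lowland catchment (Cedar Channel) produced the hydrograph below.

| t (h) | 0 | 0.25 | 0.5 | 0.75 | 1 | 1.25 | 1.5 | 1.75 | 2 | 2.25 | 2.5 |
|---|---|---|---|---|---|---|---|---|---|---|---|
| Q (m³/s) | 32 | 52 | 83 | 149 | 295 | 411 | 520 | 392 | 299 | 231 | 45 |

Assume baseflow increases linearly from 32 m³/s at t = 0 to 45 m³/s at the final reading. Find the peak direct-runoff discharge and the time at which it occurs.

Subtracting baseflow gives direct-runoff ordinates: 0.00, 18.70, 48.40, 113.10, 257.80, 372.50, 480.20, 350.90, 256.60, 187.30, 0.00 m³/s.
The maximum is 480.20 m³/s, occurring at the reading for t = 1.5 h.

Q_p = 480.20 m³/s at t = 1.5 h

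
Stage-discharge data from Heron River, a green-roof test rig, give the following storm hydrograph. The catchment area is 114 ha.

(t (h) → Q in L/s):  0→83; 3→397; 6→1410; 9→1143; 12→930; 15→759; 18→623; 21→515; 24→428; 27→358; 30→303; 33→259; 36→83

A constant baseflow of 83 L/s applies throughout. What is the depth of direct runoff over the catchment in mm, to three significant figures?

d ≈ 58.9 mm

Direct runoff: 0.0, 314.0, 1327.0, 1060.0, 847.0, 676.0, 540.0, 432.0, 345.0, 275.0, 220.0, 176.0, 0.0 L/s; ΣQ_DR = 6212 L/s.
V = ΣQ_DR · Δt = 6212 × 10800 s = 6.709 × 10^7 L.
Over A = 114 ha, depth = V / A = 58.9 mm.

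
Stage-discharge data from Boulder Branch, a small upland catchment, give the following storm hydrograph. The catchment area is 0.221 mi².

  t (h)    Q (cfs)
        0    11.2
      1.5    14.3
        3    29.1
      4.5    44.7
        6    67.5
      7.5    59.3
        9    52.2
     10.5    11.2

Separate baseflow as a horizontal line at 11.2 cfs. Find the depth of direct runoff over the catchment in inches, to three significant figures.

Direct runoff: 0.0, 3.1, 17.9, 33.5, 56.3, 48.1, 41.0, 0.0 cfs; ΣQ_DR = 199.9 cfs.
V = ΣQ_DR · Δt = 199.9 × 5400 s = 1.079 × 10^6 ft³.
Over A = 0.221 mi², depth = V / A = 2.10 in.

d ≈ 2.10 in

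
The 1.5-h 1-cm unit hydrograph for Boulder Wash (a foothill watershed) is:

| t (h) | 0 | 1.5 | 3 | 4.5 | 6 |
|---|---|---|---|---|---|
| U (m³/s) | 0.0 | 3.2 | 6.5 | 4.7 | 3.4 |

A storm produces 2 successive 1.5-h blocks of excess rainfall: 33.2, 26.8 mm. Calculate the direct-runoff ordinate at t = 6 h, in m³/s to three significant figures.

Q ≈ 23.9 m³/s

By discrete convolution, Q_j = Σ (P_i / 10 mm) · U_{j−i}.
At t = 6 h (j=4): Q = (33.2/10)·3.4 + (26.8/10)·4.7 = 23.9 m³/s.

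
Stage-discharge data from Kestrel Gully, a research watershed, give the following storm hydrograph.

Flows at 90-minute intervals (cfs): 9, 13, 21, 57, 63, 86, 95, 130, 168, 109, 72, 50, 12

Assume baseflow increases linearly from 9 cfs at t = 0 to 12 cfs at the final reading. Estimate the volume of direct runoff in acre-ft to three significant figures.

Direct-runoff ordinates (Q − Q_b): 0.00, 3.75, 11.50, 47.25, 53.00, 75.75, 84.50, 119.25, 157.00, 97.75, 60.50, 38.25, 0.00 cfs.
ΣQ_DR = 748.5 cfs.
With Δt = 1.5 h = 5400 s, V = ΣQ_DR · Δt = 748.5 × 5400 = 4.04 × 10^6 ft³ = 92.8 acre-ft.

V ≈ 92.8 acre-ft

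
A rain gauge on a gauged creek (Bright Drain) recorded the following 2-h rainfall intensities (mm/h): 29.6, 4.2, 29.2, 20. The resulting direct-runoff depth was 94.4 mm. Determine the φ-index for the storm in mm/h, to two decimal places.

Only the 3 blocks with intensity above φ contribute runoff: 29.6, 29.2, 20 mm/h.
Σ(I−φ)·Δt = d  ⇒  (29.6+29.2+20 − 3φ)·2 = 94.4
φ = (78.80 − 94.4/2) / 3 = 10.53 mm/h.

φ ≈ 10.53 mm/h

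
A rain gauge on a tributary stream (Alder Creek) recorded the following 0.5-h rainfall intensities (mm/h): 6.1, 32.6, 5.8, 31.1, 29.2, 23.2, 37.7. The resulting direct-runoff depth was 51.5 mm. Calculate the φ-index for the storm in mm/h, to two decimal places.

φ ≈ 10.16 mm/h

Only the 5 blocks with intensity above φ contribute runoff: 32.6, 31.1, 29.2, 23.2, 37.7 mm/h.
Σ(I−φ)·Δt = d  ⇒  (32.6+31.1+29.2+23.2+37.7 − 5φ)·0.5 = 51.5
φ = (153.8 − 51.5/0.5) / 5 = 10.16 mm/h.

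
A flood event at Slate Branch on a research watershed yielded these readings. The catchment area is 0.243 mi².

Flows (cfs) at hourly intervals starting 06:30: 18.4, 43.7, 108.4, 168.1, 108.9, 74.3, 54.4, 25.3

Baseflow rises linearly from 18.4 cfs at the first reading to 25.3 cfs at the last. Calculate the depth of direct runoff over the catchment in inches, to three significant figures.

Direct runoff: 0.00, 24.31, 88.03, 146.74, 86.56, 50.97, 30.09, 0.00 cfs; ΣQ_DR = 426.7 cfs.
V = ΣQ_DR · Δt = 426.7 × 3600 s = 1.536 × 10^6 ft³.
Over A = 0.243 mi², depth = V / A = 2.72 in.

d ≈ 2.72 in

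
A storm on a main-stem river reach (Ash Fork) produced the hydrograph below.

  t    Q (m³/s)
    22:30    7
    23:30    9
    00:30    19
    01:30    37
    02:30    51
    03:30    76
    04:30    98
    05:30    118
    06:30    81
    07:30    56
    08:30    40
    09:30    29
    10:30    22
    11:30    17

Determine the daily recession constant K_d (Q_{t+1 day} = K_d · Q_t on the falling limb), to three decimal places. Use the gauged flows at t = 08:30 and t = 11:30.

Between t = 08:30 and t = 11:30 the flow falls from 40 to 17 m³/s over 3×1 h = 3 h.
Per-interval ratio K = (17/40)^(1/3) = 0.7518; K_d = K^(24/1) = 0.001.

K_d ≈ 0.001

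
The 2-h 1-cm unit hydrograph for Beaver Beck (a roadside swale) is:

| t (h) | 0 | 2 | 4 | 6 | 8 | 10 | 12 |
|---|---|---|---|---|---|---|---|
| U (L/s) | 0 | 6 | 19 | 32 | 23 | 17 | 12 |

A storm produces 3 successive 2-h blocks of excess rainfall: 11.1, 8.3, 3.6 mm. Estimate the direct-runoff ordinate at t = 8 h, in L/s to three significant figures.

Q ≈ 58.9 L/s

By discrete convolution, Q_j = Σ (P_i / 10 mm) · U_{j−i}.
At t = 8 h (j=4): Q = (11.1/10)·23 + (8.3/10)·32 + (3.6/10)·19 = 58.9 L/s.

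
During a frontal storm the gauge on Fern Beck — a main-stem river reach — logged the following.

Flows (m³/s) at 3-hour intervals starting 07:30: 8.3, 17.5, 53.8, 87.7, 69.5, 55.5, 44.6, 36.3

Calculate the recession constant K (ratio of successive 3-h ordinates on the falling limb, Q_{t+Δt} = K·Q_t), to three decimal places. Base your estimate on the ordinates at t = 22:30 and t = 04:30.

K ≈ 0.809

Using the recession-limb readings at t = 22:30 and t = 04:30: Q falls from 55.5 to 36.3 m³/s over 2 intervals.
K = (Q₂/Q₁)^(1/2) = (36.3/55.5)^(1/2) = 0.809.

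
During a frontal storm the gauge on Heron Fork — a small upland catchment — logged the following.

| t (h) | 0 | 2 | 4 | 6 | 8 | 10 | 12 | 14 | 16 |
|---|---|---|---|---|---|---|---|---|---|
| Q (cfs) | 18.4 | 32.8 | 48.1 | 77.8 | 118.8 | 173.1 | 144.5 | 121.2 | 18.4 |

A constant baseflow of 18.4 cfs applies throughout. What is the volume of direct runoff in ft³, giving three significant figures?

Direct-runoff ordinates (Q − Q_b): 0.0, 14.4, 29.7, 59.4, 100.4, 154.7, 126.1, 102.8, 0.0 cfs.
ΣQ_DR = 587.5 cfs.
With Δt = 2 h = 7200 s, V = ΣQ_DR · Δt = 587.5 × 7200 = 4.23 × 10^6 ft³.

V ≈ 4.23 × 10^6 ft³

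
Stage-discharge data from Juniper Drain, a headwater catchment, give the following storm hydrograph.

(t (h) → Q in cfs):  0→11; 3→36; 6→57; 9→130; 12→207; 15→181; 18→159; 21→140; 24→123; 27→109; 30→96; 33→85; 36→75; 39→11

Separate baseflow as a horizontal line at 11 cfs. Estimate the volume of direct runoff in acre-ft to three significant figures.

V ≈ 314 acre-ft

Direct-runoff ordinates (Q − Q_b): 0.0, 25.0, 46.0, 119.0, 196.0, 170.0, 148.0, 129.0, 112.0, 98.0, 85.0, 74.0, 64.0, 0.0 cfs.
ΣQ_DR = 1266 cfs.
With Δt = 3 h = 10800 s, V = ΣQ_DR · Δt = 1266 × 10800 = 1.37 × 10^7 ft³ = 314 acre-ft.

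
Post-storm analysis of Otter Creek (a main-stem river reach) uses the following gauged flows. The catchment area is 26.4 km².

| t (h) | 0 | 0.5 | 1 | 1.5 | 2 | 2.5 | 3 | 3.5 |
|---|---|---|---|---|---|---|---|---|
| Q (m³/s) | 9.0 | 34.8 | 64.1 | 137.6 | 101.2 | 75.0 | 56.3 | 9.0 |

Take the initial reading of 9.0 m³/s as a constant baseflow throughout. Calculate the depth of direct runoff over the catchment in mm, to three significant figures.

d ≈ 28.3 mm

Direct runoff: 0.0, 25.8, 55.1, 128.6, 92.2, 66.0, 47.3, 0.0 m³/s; ΣQ_DR = 415.0 m³/s.
V = ΣQ_DR · Δt = 415.0 × 1800 s = 7.470 × 10^5 m³.
Over A = 26.4 km², depth = V / A = 28.3 mm.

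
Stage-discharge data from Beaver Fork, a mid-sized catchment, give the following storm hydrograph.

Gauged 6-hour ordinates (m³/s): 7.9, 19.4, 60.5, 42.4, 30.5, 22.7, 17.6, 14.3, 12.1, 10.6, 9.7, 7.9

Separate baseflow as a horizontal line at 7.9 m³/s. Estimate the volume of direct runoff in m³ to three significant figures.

Direct-runoff ordinates (Q − Q_b): 0.0, 11.5, 52.6, 34.5, 22.6, 14.8, 9.7, 6.4, 4.2, 2.7, 1.8, 0.0 m³/s.
ΣQ_DR = 160.8 m³/s.
With Δt = 6 h = 21600 s, V = ΣQ_DR · Δt = 160.8 × 21600 = 3.47 × 10^6 m³.

V ≈ 3.47 × 10^6 m³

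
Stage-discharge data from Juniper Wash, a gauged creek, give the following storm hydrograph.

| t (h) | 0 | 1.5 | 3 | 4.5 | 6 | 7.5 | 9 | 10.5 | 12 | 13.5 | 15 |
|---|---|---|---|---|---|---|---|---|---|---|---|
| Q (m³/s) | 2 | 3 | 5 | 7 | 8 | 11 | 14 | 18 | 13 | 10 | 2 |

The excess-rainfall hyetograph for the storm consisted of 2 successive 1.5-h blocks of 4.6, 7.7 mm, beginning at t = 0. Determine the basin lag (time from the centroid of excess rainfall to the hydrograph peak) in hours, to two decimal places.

t_L ≈ 8.81 h

Centroid of excess rainfall: t_c = Σ P_i·t̄_i / ΣP_i = 1.6890 h (block centres at 0.75, 2.25 h).
Hydrograph peak occurs at t = 10.5 h, so basin lag t_L = 10.5 − 1.6890 = 8.81 h.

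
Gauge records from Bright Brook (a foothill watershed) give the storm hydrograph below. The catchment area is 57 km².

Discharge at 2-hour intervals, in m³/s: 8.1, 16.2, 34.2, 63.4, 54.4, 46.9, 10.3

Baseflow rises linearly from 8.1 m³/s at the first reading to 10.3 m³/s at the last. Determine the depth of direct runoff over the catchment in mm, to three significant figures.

Direct runoff: 0.00, 7.73, 25.37, 54.20, 44.83, 36.97, 0.00 m³/s; ΣQ_DR = 169.1 m³/s.
V = ΣQ_DR · Δt = 169.1 × 7200 s = 1.218 × 10^6 m³.
Over A = 57 km², depth = V / A = 21.4 mm.

d ≈ 21.4 mm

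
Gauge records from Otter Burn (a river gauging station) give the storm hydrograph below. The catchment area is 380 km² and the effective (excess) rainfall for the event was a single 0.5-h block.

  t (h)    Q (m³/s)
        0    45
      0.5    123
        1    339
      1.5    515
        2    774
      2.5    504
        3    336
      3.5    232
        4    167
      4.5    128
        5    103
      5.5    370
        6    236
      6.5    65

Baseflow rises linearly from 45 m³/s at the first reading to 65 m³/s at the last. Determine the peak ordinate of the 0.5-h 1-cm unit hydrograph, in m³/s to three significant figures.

U_p ≈ 482 m³/s

Direct runoff: 0.00, 76.46, 290.92, 465.38, 722.85, 451.31, 281.77, 176.23, 109.69, 69.15, 42.62, 308.08, 172.54, 0.00 m³/s; ΣQ_DR = 3167 m³/s, peak = 722.85 m³/s.
Runoff depth d = ΣQ_DR·Δt / A = 3167 × 1800 / (380 km²) = 15.00 mm.
The 1-cm UH is the DRH scaled by (10 mm)/d, so U_p = 722.85 × 10/15.00 = 482 m³/s.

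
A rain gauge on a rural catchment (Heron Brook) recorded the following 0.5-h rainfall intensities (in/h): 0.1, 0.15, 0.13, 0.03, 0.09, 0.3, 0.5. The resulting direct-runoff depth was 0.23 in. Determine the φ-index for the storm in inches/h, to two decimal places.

φ ≈ 0.17 in/h

Only the 2 blocks with intensity above φ contribute runoff: 0.3, 0.5 in/h.
Σ(I−φ)·Δt = d  ⇒  (0.3+0.5 − 2φ)·0.5 = 0.23
φ = (0.8000 − 0.23/0.5) / 2 = 0.17 in/h.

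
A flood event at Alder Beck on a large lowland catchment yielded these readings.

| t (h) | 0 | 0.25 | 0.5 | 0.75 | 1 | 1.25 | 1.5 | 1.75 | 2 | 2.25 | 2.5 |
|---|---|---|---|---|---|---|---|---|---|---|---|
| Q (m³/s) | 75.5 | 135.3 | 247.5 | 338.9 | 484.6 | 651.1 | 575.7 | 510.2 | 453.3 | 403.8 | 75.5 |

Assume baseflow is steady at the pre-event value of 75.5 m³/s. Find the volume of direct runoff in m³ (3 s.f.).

V ≈ 2.81 × 10^6 m³

Direct-runoff ordinates (Q − Q_b): 0.0, 59.8, 172.0, 263.4, 409.1, 575.6, 500.2, 434.7, 377.8, 328.3, 0.0 m³/s.
ΣQ_DR = 3121 m³/s.
With Δt = 0.25 h = 900 s, V = ΣQ_DR · Δt = 3121 × 900 = 2.81 × 10^6 m³.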